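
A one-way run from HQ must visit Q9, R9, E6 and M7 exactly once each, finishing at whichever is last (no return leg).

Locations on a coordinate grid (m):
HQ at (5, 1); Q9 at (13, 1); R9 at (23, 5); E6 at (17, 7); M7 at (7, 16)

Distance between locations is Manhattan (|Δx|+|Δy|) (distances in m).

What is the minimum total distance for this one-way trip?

There are 4! = 24 possible orderings.
HQ → Q9 → R9 → E6 → M7: 8+14+8+19 = 49
HQ → Q9 → R9 → M7 → E6: 8+14+27+19 = 68
HQ → Q9 → E6 → R9 → M7: 8+10+8+27 = 53
HQ → Q9 → E6 → M7 → R9: 8+10+19+27 = 64
HQ → Q9 → M7 → R9 → E6: 8+21+27+8 = 64
HQ → Q9 → M7 → E6 → R9: 8+21+19+8 = 56
HQ → R9 → Q9 → E6 → M7: 22+14+10+19 = 65
HQ → R9 → Q9 → M7 → E6: 22+14+21+19 = 76
HQ → R9 → E6 → Q9 → M7: 22+8+10+21 = 61
HQ → R9 → E6 → M7 → Q9: 22+8+19+21 = 70
HQ → R9 → M7 → Q9 → E6: 22+27+21+10 = 80
HQ → R9 → M7 → E6 → Q9: 22+27+19+10 = 78
HQ → E6 → Q9 → R9 → M7: 18+10+14+27 = 69
HQ → E6 → Q9 → M7 → R9: 18+10+21+27 = 76
… (10 more)
The minimum is 49.
One shortest path: HQ → Q9 → R9 → E6 → M7.

Minimum one-way distance = 49 m.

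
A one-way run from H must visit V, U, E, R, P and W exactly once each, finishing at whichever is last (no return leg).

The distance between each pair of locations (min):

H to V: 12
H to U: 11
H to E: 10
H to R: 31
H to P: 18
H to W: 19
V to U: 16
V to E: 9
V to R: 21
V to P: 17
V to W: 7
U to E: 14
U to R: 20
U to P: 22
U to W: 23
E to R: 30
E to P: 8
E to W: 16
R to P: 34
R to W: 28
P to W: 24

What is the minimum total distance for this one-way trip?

There are 6! = 720 possible orderings.
H → V → U → E → R → P → W: 12+16+14+30+34+24 = 130
H → V → U → E → R → W → P: 12+16+14+30+28+24 = 124
H → V → U → E → P → R → W: 12+16+14+8+34+28 = 112
H → V → U → E → P → W → R: 12+16+14+8+24+28 = 102
H → V → U → E → W → R → P: 12+16+14+16+28+34 = 120
H → V → U → E → W → P → R: 12+16+14+16+24+34 = 116
H → V → U → R → E → P → W: 12+16+20+30+8+24 = 110
H → V → U → R → E → W → P: 12+16+20+30+16+24 = 118
… (712 more)
H → U → R → V → W → E → P: 11+20+21+7+16+8 = 83  ← best
The minimum is 83.
One shortest path: H → U → R → V → W → E → P.

Minimum one-way distance = 83 min.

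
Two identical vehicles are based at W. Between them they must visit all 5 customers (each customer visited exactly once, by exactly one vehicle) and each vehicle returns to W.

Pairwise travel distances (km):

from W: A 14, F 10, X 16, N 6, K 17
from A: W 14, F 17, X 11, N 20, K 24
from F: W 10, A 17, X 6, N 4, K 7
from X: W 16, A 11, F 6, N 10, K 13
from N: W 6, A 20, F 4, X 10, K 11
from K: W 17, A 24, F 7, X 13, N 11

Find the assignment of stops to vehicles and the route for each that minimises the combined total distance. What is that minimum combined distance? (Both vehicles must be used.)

Minimum combined distance: 67 km.

Check every non-empty split of the stops between the two vehicles; for each half take its own optimal tour:
  {A} + {F, X, N, K}: 28 + 46 = 74
  {F} + {A, X, N, K}: 20 + 55 = 75
  {A, F} + {X, N, K}: 41 + 46 = 87
  {X} + {A, F, N, K}: 32 + 55 = 87
  {A, X} + {F, N, K}: 41 + 34 = 75
  {F, X} + {A, N, K}: 32 + 55 = 87
  … (15 splits in total)
  {N} + {A, F, X, K}: 12 + 55 = 67  ← best
Best: vehicle 1 W → N → W = 12; vehicle 2 W → A → X → F → K → W = 55; combined 67.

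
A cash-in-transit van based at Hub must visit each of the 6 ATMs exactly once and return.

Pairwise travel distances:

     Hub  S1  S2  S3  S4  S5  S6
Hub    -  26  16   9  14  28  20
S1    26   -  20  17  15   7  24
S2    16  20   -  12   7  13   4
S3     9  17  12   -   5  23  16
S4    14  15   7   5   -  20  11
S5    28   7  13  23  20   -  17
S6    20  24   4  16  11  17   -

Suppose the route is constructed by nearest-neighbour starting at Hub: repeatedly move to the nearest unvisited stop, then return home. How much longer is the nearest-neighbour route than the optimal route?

From Hub: S3=9, S4=14, S2=16, S6=20, S1=26, S5=28 → choose S3 (9).
From S3: S4=5, S2=12, S6=16, S1=17, S5=23 → choose S4 (5).
From S4: S2=7, S6=11, S1=15, S5=20 → choose S2 (7).
From S2: S6=4, S5=13, S1=20 → choose S6 (4).
From S6: S5=17, S1=24 → choose S5 (17).
From S5: S1=7 → choose S1 (7).
NN route Hub → S3 → S4 → S2 → S6 → S5 → S1 → Hub costs 75.
Optimal: Hub → S2 → S6 → S5 → S1 → S4 → S3 → Hub costs 73 (by enumerating all 360 distinct tours).
Excess = 75 − 73 = 2.

2 longer than the optimal tour.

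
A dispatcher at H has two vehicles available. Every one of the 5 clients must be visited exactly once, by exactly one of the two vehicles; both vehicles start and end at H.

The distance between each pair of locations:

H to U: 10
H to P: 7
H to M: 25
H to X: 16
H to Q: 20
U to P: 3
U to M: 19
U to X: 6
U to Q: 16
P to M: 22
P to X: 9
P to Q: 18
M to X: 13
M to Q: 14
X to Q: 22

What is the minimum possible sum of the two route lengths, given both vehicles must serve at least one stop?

Try each way of splitting the stops between the two vehicles (each non-empty) and, for each split, find the best tour for each vehicle:
  {U} + {P, M, X, Q}: 20 + 63 = 83
  {P} + {U, M, X, Q}: 14 + 63 = 77
  {U, P} + {M, X, Q}: 20 + 63 = 83
  {M} + {U, P, X, Q}: 50 + 58 = 108
  {U, M} + {P, X, Q}: 54 + 58 = 112
  {P, M} + {U, X, Q}: 54 + 58 = 112
  … (15 splits in total)
Best: vehicle 1 H → P → H = 14; vehicle 2 H → U → X → M → Q → H = 63; combined 77.

Minimum combined distance: 77.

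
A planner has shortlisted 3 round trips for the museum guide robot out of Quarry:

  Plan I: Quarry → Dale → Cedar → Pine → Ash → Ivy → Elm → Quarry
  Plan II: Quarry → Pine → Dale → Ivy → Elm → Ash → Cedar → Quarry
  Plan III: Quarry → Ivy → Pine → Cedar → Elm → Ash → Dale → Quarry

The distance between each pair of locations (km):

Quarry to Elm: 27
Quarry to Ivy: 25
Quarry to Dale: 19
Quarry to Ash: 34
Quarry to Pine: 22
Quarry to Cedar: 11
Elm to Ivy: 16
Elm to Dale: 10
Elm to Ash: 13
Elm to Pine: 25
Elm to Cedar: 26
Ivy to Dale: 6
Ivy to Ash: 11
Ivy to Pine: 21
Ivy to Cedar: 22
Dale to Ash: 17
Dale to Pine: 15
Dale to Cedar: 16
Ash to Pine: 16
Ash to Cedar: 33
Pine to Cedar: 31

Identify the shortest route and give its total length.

Plan I: 19 + 16 + 31 + 16 + 11 + 16 + 27 = 136
Plan II: 22 + 15 + 6 + 16 + 13 + 33 + 11 = 116
Plan III: 25 + 21 + 31 + 26 + 13 + 17 + 19 = 152

Shortest is Plan II, total 116 km.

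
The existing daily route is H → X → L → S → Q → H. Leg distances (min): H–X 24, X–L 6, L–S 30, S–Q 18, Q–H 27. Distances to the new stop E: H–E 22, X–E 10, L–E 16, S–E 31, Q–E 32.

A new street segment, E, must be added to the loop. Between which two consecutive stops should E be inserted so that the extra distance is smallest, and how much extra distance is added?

Minimum extra distance: 8 min, inserting E between H and X.

Insertion cost between consecutive stops i–j is d(i,E) + d(E,j) − d(i,j):
  between H and X: 22 + 10 − 24 = 8
  between X and L: 10 + 16 − 6 = 20
  between L and S: 16 + 31 − 30 = 17
  between S and Q: 31 + 32 − 18 = 45
  between Q and H: 32 + 22 − 27 = 27
Cheapest insertion is between H and X, adding 8.
New total = 105 + 8 = 113.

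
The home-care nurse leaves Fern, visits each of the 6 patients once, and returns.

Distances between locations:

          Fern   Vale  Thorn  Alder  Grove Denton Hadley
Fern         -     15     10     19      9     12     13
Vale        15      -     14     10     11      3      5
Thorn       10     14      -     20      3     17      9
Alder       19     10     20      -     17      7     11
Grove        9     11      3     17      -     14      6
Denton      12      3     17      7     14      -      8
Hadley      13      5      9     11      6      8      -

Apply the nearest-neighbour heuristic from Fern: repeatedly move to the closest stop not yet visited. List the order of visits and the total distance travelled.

Total distance 55 via the nearest-neighbour route Fern → Grove → Thorn → Hadley → Vale → Denton → Alder → Fern.

At Fern the remaining stops are Grove 9, Thorn 10, Denton 12, Hadley 13, Vale 15, Alder 19; go to Grove.
At Grove the remaining stops are Thorn 3, Hadley 6, Vale 11, Denton 14, Alder 17; go to Thorn.
At Thorn the remaining stops are Hadley 9, Vale 14, Denton 17, Alder 20; go to Hadley.
At Hadley the remaining stops are Vale 5, Denton 8, Alder 11; go to Vale.
At Vale the remaining stops are Denton 3, Alder 10; go to Denton.
At Denton the remaining stops are Alder 7; go to Alder.
Return Alder→Fern: 19.
Total = 9 + 3 + 9 + 5 + 3 + 7 + 19 = 55.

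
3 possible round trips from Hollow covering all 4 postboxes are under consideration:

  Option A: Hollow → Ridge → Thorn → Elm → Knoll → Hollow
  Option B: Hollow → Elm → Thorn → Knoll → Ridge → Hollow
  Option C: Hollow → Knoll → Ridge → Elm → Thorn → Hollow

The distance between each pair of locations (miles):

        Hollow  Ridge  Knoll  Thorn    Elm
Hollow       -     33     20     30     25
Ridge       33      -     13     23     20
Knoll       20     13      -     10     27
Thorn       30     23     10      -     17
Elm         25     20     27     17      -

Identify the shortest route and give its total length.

Option A: 33 + 23 + 17 + 27 + 20 = 120
Option B: 25 + 17 + 10 + 13 + 33 = 98
Option C: 20 + 13 + 20 + 17 + 30 = 100

98 miles — Option B is the shortest.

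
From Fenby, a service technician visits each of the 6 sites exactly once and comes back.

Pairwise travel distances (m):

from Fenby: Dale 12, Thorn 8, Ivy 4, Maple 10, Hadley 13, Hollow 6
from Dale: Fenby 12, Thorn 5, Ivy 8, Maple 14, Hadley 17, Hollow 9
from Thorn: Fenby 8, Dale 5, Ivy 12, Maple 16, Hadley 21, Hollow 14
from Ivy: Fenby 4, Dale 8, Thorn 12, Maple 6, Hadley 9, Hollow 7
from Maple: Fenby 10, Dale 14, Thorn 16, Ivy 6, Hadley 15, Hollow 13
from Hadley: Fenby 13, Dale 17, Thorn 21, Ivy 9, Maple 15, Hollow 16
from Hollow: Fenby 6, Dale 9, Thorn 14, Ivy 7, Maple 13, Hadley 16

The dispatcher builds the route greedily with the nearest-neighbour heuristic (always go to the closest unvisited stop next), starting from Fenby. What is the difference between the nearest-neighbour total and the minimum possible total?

From Fenby: Ivy=4, Hollow=6, Thorn=8, Maple=10, Dale=12, Hadley=13 → choose Ivy (4).
From Ivy: Maple=6, Hollow=7, Dale=8, Hadley=9, Thorn=12 → choose Maple (6).
From Maple: Hollow=13, Dale=14, Hadley=15, Thorn=16 → choose Hollow (13).
From Hollow: Dale=9, Thorn=14, Hadley=16 → choose Dale (9).
From Dale: Thorn=5, Hadley=17 → choose Thorn (5).
From Thorn: Hadley=21 → choose Hadley (21).
NN route Fenby → Ivy → Maple → Hollow → Dale → Thorn → Hadley → Fenby costs 71.
Optimal: Fenby → Thorn → Dale → Hollow → Ivy → Maple → Hadley → Fenby costs 63 (by enumerating all 360 distinct tours).
Excess = 71 − 63 = 8.

8 m longer than the optimal tour.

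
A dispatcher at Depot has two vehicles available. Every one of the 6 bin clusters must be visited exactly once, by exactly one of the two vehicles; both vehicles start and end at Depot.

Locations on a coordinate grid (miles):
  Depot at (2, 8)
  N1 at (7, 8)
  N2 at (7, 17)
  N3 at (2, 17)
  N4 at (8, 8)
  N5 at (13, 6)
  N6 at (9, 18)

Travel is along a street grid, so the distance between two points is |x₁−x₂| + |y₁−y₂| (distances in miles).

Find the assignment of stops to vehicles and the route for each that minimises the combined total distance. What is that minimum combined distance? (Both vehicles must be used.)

There are 2^5 − 1 = 31 ways to divide the 6 stops into two non-empty groups. For each, the best each vehicle can do is its own shortest tour through its group:
  {N1} + {N2, N3, N4, N5, N6}: 10 + 46 = 56
  {N2} + {N1, N3, N4, N5, N6}: 28 + 46 = 74
  {N1, N2} + {N3, N4, N5, N6}: 28 + 46 = 74
  {N3} + {N1, N2, N4, N5, N6}: 18 + 46 = 64
  {N1, N3} + {N2, N4, N5, N6}: 28 + 46 = 74
  {N2, N3} + {N1, N4, N5, N6}: 28 + 46 = 74
  … (31 splits in total)
Best: vehicle 1 Depot → N1 → Depot = 10; vehicle 2 Depot → N3 → N2 → N6 → N5 → N4 → Depot = 46; combined 56.

56 miles — the smallest possible combined total.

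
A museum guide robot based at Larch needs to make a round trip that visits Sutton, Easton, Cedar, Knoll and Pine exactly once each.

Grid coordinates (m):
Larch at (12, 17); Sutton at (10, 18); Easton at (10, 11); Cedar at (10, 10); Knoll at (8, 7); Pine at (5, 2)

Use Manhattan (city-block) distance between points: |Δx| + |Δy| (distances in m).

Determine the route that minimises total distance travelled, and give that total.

With 5 stops there are 5!/2 = 60 distinct round trips (a route and its reverse cost the same).
Larch → Sutton → Easton → Cedar → Knoll → Pine → Larch: 3+7+1+5+8+22 = 46
Larch → Sutton → Easton → Cedar → Pine → Knoll → Larch: 3+7+1+13+8+14 = 46
Larch → Sutton → Easton → Knoll → Cedar → Pine → Larch: 3+7+6+5+13+22 = 56
Larch → Sutton → Easton → Knoll → Pine → Cedar → Larch: 3+7+6+8+13+9 = 46
Larch → Sutton → Easton → Pine → Cedar → Knoll → Larch: 3+7+14+13+5+14 = 56
Larch → Sutton → Easton → Pine → Knoll → Cedar → Larch: 3+7+14+8+5+9 = 46
Larch → Sutton → Cedar → Easton → Knoll → Pine → Larch: 3+8+1+6+8+22 = 48
Larch → Sutton → Cedar → Easton → Pine → Knoll → Larch: 3+8+1+14+8+14 = 48
Larch → Sutton → Cedar → Knoll → Easton → Pine → Larch: 3+8+5+6+14+22 = 58
Larch → Sutton → Cedar → Knoll → Pine → Easton → Larch: 3+8+5+8+14+8 = 46
Larch → Sutton → Cedar → Pine → Easton → Knoll → Larch: 3+8+13+14+6+14 = 58
Larch → Sutton → Cedar → Pine → Knoll → Easton → Larch: 3+8+13+8+6+8 = 46
Larch → Sutton → Knoll → Easton → Cedar → Pine → Larch: 3+13+6+1+13+22 = 58
Larch → Sutton → Knoll → Easton → Pine → Cedar → Larch: 3+13+6+14+13+9 = 58
… (46 more)
The minimum is 46.
One optimal route: Larch → Sutton → Easton → Cedar → Knoll → Pine → Larch (or its reverse).

Minimum total distance: 46 m.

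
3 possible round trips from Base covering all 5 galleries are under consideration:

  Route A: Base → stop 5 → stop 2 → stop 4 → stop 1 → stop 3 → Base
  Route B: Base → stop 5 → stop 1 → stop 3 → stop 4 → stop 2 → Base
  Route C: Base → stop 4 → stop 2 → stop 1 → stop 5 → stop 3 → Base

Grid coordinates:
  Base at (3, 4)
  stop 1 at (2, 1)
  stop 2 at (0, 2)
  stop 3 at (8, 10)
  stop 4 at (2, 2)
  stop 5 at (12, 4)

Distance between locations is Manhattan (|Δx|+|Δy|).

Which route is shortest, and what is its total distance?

42 — Route C is the shortest.

Route A: 9 + 14 + 2 + 1 + 15 + 11 = 52
Route B: 9 + 13 + 15 + 14 + 2 + 5 = 58
Route C: 3 + 2 + 3 + 13 + 10 + 11 = 42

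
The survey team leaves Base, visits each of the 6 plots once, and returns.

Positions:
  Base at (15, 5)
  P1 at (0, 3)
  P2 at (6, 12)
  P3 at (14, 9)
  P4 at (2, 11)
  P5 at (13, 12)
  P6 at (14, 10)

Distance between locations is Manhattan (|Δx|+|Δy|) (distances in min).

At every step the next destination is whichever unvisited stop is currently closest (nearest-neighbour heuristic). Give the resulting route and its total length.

At Base the remaining stops are P3 5, P6 6, P5 9, P2 16, P1 17, P4 19; go to P3.
At P3 the remaining stops are P6 1, P5 4, P2 11, P4 14, P1 20; go to P6.
At P6 the remaining stops are P5 3, P2 10, P4 13, P1 21; go to P5.
At P5 the remaining stops are P2 7, P4 12, P1 22; go to P2.
At P2 the remaining stops are P4 5, P1 15; go to P4.
At P4 the remaining stops are P1 10; go to P1.
Return P1→Base: 17.
Total = 5 + 1 + 3 + 7 + 5 + 10 + 17 = 48.

Total distance 48 min via the nearest-neighbour route Base → P3 → P6 → P5 → P2 → P4 → P1 → Base.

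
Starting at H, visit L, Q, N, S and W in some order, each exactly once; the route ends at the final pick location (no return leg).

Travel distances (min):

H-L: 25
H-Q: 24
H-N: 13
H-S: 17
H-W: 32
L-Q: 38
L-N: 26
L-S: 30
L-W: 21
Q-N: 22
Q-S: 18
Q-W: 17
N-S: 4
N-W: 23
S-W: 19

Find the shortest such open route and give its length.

Shortest open route: 73 min.

There are 5! = 120 possible orderings.
H - L - Q - N - S - W: 25+38+22+4+19 = 108
H - L - Q - N - W - S: 25+38+22+23+19 = 127
H - L - Q - S - N - W: 25+38+18+4+23 = 108
H - L - Q - S - W - N: 25+38+18+19+23 = 123
H - L - Q - W - N - S: 25+38+17+23+4 = 107
H - L - Q - W - S - N: 25+38+17+19+4 = 103
H - L - N - Q - S - W: 25+26+22+18+19 = 110
H - L - N - Q - W - S: 25+26+22+17+19 = 109
H - L - N - S - Q - W: 25+26+4+18+17 = 90
H - L - N - S - W - Q: 25+26+4+19+17 = 91
H - L - N - W - Q - S: 25+26+23+17+18 = 109
H - L - N - W - S - Q: 25+26+23+19+18 = 111
H - L - S - Q - N - W: 25+30+18+22+23 = 118
H - L - S - Q - W - N: 25+30+18+17+23 = 113
… (106 more)
H - N - S - Q - W - L: 13+4+18+17+21 = 73  ← best
The minimum is 73.
One shortest path: H → N → S → Q → W → L.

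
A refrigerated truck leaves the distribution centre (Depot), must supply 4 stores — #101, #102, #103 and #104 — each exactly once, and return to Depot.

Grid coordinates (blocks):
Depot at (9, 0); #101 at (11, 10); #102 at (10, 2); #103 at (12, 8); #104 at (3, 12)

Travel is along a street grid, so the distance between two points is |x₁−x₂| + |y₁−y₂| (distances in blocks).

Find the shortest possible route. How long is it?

Depot - #101 - #102 - #103 - #104 - Depot: 12+9+8+13+18 = 60
Depot - #101 - #102 - #104 - #103 - Depot: 12+9+17+13+11 = 62
Depot - #101 - #103 - #102 - #104 - Depot: 12+3+8+17+18 = 58
Depot - #101 - #103 - #104 - #102 - Depot: 12+3+13+17+3 = 48
Depot - #101 - #104 - #102 - #103 - Depot: 12+10+17+8+11 = 58
Depot - #101 - #104 - #103 - #102 - Depot: 12+10+13+8+3 = 46
Depot - #102 - #101 - #103 - #104 - Depot: 3+9+3+13+18 = 46
Depot - #102 - #101 - #104 - #103 - Depot: 3+9+10+13+11 = 46
Depot - #102 - #103 - #101 - #104 - Depot: 3+8+3+10+18 = 42
Depot - #102 - #104 - #101 - #103 - Depot: 3+17+10+3+11 = 44
Depot - #103 - #101 - #102 - #104 - Depot: 11+3+9+17+18 = 58
Depot - #103 - #102 - #101 - #104 - Depot: 11+8+9+10+18 = 56
The minimum is 42.
One optimal route: Depot → #102 → #103 → #101 → #104 → Depot (or its reverse).

Shortest round trip = 42 blocks.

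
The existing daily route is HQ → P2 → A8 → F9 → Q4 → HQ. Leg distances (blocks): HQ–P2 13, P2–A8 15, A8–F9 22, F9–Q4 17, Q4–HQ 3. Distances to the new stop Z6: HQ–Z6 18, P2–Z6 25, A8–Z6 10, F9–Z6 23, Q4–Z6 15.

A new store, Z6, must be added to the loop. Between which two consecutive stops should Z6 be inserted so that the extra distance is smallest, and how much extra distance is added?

+11 blocks — insert Z6 between A8 and F9.

Insertion cost between consecutive stops i–j is d(i,Z6) + d(Z6,j) − d(i,j):
  between HQ and P2: 18 + 25 − 13 = 30
  between P2 and A8: 25 + 10 − 15 = 20
  between A8 and F9: 10 + 23 − 22 = 11
  between F9 and Q4: 23 + 15 − 17 = 21
  between Q4 and HQ: 15 + 18 − 3 = 30
Cheapest insertion is between A8 and F9, adding 11.
New total = 70 + 11 = 81.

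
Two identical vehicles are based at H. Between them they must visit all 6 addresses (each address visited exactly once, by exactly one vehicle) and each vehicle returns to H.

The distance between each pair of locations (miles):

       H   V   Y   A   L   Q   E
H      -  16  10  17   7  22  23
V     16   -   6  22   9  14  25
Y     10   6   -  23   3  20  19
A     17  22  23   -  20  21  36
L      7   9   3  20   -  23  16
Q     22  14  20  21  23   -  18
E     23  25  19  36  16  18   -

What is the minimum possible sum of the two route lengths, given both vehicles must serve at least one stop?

Try each way of splitting the stops between the two vehicles (each non-empty) and, for each split, find the best tour for each vehicle:
  {V} + {Y, A, L, Q, E}: 32 + 85 = 117
  {Y} + {V, A, L, Q, E}: 20 + 94 = 114
  {V, Y} + {A, L, Q, E}: 32 + 79 = 111
  {A} + {V, Y, L, Q, E}: 34 + 71 = 105
  {V, A} + {Y, L, Q, E}: 55 + 69 = 124
  {Y, A} + {V, L, Q, E}: 50 + 71 = 121
  … (31 splits in total)
Best: vehicle 1 H → A → H = 34; vehicle 2 H → Y → V → Q → E → L → H = 71; combined 105.

105 miles — the smallest possible combined total.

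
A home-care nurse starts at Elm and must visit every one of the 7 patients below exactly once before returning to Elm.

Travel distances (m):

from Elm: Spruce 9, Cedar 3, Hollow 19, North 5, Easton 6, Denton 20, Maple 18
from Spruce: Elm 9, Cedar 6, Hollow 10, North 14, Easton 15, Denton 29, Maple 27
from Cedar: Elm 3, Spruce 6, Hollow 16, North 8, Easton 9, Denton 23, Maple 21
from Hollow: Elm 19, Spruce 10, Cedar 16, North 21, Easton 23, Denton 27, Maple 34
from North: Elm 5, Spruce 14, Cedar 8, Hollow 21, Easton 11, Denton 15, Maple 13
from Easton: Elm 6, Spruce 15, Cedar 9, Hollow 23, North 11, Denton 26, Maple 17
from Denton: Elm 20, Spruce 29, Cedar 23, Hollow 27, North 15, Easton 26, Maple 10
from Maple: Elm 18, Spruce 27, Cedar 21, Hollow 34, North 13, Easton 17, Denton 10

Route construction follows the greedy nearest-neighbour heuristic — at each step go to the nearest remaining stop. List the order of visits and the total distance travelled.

98 m along Elm → Cedar → Spruce → Hollow → North → Easton → Maple → Denton → Elm.

From Elm: distances to unvisited — Cedar=3, North=5, Easton=6, Spruce=9, Maple=18, Hollow=19, Denton=20. Nearest is Cedar (3).
From Cedar: distances to unvisited — Spruce=6, North=8, Easton=9, Hollow=16, Maple=21, Denton=23. Nearest is Spruce (6).
From Spruce: distances to unvisited — Hollow=10, North=14, Easton=15, Maple=27, Denton=29. Nearest is Hollow (10).
From Hollow: distances to unvisited — North=21, Easton=23, Denton=27, Maple=34. Nearest is North (21).
From North: distances to unvisited — Easton=11, Maple=13, Denton=15. Nearest is Easton (11).
From Easton: distances to unvisited — Maple=17, Denton=26. Nearest is Maple (17).
From Maple: distances to unvisited — Denton=10. Nearest is Denton (10).
Return Denton→Elm: 20.
Total = 3 + 6 + 10 + 21 + 11 + 17 + 10 + 20 = 98.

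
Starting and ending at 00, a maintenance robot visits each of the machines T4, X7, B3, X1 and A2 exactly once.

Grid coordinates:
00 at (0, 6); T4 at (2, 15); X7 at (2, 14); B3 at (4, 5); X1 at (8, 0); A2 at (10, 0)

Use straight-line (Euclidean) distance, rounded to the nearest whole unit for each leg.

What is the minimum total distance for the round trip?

With 5 stops there are 5!/2 = 60 distinct round trips (a route and its reverse cost the same).
00 - T4 - X7 - B3 - X1 - A2 - 00: 9+1+9+6+2+12 = 39
00 - T4 - X7 - B3 - A2 - X1 - 00: 9+1+9+8+2+10 = 39
00 - T4 - X7 - X1 - B3 - A2 - 00: 9+1+15+6+8+12 = 51
00 - T4 - X7 - X1 - A2 - B3 - 00: 9+1+15+2+8+4 = 39
00 - T4 - X7 - A2 - B3 - X1 - 00: 9+1+16+8+6+10 = 50
00 - T4 - X7 - A2 - X1 - B3 - 00: 9+1+16+2+6+4 = 38
00 - T4 - B3 - X7 - X1 - A2 - 00: 9+10+9+15+2+12 = 57
00 - T4 - B3 - X7 - A2 - X1 - 00: 9+10+9+16+2+10 = 56
00 - T4 - B3 - X1 - X7 - A2 - 00: 9+10+6+15+16+12 = 68
00 - T4 - B3 - X1 - A2 - X7 - 00: 9+10+6+2+16+8 = 51
00 - T4 - B3 - A2 - X7 - X1 - 00: 9+10+8+16+15+10 = 68
00 - T4 - B3 - A2 - X1 - X7 - 00: 9+10+8+2+15+8 = 52
00 - T4 - X1 - X7 - B3 - A2 - 00: 9+16+15+9+8+12 = 69
00 - T4 - X1 - X7 - A2 - B3 - 00: 9+16+15+16+8+4 = 68
… (46 more)
The minimum is 38.
One optimal route: 00 → T4 → X7 → A2 → X1 → B3 → 00 (or its reverse).

38 — the shortest possible round trip.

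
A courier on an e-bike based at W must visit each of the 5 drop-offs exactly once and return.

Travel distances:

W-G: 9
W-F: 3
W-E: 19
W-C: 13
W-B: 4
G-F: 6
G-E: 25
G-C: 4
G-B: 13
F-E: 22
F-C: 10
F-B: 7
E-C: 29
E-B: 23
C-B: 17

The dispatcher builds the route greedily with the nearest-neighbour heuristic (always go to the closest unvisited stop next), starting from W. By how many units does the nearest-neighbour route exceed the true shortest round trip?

W: F=3, B=4, G=9, C=13, E=19 ⇒ F
F: G=6, B=7, C=10, E=22 ⇒ G
G: C=4, B=13, E=25 ⇒ C
C: B=17, E=29 ⇒ B
B: E=23 ⇒ E
NN route W → F → G → C → B → E → W costs 72.
Optimal: W → F → G → C → E → B → W costs 69 (by enumerating all 60 distinct tours).
Excess = 72 − 69 = 3.

3 longer than the optimal tour.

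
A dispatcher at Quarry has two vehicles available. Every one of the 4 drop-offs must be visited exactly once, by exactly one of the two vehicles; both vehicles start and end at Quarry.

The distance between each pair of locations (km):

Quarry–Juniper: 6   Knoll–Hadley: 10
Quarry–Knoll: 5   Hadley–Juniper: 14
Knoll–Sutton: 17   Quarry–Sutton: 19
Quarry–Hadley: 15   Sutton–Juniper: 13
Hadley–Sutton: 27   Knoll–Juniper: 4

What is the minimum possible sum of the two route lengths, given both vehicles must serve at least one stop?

There are 2^3 − 1 = 7 ways to divide the 4 stops into two non-empty groups. For each, the best each vehicle can do is its own shortest tour through its group:
  {Knoll} + {Hadley, Sutton, Juniper}: 10 + 61 = 71
  {Hadley} + {Knoll, Sutton, Juniper}: 30 + 41 = 71
  {Knoll, Hadley} + {Sutton, Juniper}: 30 + 38 = 68
  {Sutton} + {Knoll, Hadley, Juniper}: 38 + 35 = 73
  {Knoll, Sutton} + {Hadley, Juniper}: 41 + 35 = 76
  {Hadley, Sutton} + {Knoll, Juniper}: 61 + 15 = 76
  … (7 splits in total)
Best: vehicle 1 Quarry → Knoll → Hadley → Quarry = 30; vehicle 2 Quarry → Sutton → Juniper → Quarry = 38; combined 68.

68 km — the smallest possible combined total.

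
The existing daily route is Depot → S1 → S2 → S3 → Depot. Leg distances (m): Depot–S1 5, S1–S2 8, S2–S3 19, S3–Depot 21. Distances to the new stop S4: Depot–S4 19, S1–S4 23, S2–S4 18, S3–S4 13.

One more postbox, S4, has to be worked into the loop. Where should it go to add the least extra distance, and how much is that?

Insertion cost between consecutive stops i–j is d(i,S4) + d(S4,j) − d(i,j):
  between Depot and S1: 19 + 23 − 5 = 37
  between S1 and S2: 23 + 18 − 8 = 33
  between S2 and S3: 18 + 13 − 19 = 12
  between S3 and Depot: 13 + 19 − 21 = 11
Cheapest insertion is between S3 and Depot, adding 11.
New total = 53 + 11 = 64.

Minimum extra distance: 11 m, inserting S4 between S3 and Depot.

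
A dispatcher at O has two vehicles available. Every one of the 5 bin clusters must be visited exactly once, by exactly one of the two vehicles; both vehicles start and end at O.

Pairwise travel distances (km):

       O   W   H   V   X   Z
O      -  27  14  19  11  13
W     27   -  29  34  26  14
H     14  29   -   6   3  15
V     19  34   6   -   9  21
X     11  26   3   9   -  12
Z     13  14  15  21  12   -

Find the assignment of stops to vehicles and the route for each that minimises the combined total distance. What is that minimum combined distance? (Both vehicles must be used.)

There are 2^4 − 1 = 15 ways to divide the 5 stops into two non-empty groups. For each, the best each vehicle can do is its own shortest tour through its group:
  {W} + {H, V, X, Z}: 54 + 53 = 107
  {H} + {W, V, X, Z}: 28 + 81 = 109
  {W, H} + {V, X, Z}: 70 + 53 = 123
  {V} + {W, H, X, Z}: 38 + 70 = 108
  {W, V} + {H, X, Z}: 80 + 42 = 122
  {H, V} + {W, X, Z}: 39 + 64 = 103
  … (15 splits in total)
  {H, V, X} + {W, Z}: 39 + 54 = 93  ← best
Best: vehicle 1 O → V → H → X → O = 39; vehicle 2 O → W → Z → O = 54; combined 93.

93 km — the smallest possible combined total.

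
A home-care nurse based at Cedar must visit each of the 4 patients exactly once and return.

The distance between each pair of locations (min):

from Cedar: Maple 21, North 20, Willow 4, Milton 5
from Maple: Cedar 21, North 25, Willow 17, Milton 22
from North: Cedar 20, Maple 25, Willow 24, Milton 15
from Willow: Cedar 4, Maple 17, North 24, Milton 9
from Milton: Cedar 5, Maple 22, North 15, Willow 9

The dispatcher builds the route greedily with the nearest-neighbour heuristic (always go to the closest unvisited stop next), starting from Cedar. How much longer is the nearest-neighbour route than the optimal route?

Cedar: Willow=4, Milton=5, North=20, Maple=21 ⇒ Willow
Willow: Milton=9, Maple=17, North=24 ⇒ Milton
Milton: North=15, Maple=22 ⇒ North
North: Maple=25 ⇒ Maple
NN route Cedar → Willow → Milton → North → Maple → Cedar costs 74.
Optimal: Cedar → Willow → Maple → North → Milton → Cedar costs 66 (by enumerating all 12 distinct tours).
Excess = 74 − 66 = 8.

Excess over optimum: 8 min.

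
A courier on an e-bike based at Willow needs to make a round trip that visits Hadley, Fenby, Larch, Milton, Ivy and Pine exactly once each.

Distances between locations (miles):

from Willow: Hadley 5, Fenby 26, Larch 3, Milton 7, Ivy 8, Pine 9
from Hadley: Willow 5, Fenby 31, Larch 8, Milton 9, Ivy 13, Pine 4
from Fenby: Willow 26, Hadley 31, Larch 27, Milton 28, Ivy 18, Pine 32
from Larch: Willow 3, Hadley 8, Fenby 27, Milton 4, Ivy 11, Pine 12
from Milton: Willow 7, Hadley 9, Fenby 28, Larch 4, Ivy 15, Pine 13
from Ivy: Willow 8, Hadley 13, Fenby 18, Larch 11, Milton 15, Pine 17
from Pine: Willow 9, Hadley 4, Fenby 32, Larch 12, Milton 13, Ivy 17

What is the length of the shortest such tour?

There are 360 distinct closed tours to check (reversals are equivalent).
Willow → Hadley → Fenby → Larch → Milton → Ivy → Pine → Willow: 5+31+27+4+15+17+9 = 108
Willow → Hadley → Fenby → Larch → Milton → Pine → Ivy → Willow: 5+31+27+4+13+17+8 = 105
Willow → Hadley → Fenby → Larch → Ivy → Milton → Pine → Willow: 5+31+27+11+15+13+9 = 111
Willow → Hadley → Fenby → Larch → Ivy → Pine → Milton → Willow: 5+31+27+11+17+13+7 = 111
Willow → Hadley → Fenby → Larch → Pine → Milton → Ivy → Willow: 5+31+27+12+13+15+8 = 111
Willow → Hadley → Fenby → Larch → Pine → Ivy → Milton → Willow: 5+31+27+12+17+15+7 = 114
Willow → Hadley → Fenby → Milton → Larch → Ivy → Pine → Willow: 5+31+28+4+11+17+9 = 105
Willow → Hadley → Fenby → Milton → Larch → Pine → Ivy → Willow: 5+31+28+4+12+17+8 = 105
… (352 more)
Willow → Larch → Milton → Hadley → Pine → Fenby → Ivy → Willow: 3+4+9+4+32+18+8 = 78  ← best
The minimum is 78.
One optimal route: Willow → Larch → Milton → Hadley → Pine → Fenby → Ivy → Willow (or its reverse).

78 miles — the shortest possible round trip.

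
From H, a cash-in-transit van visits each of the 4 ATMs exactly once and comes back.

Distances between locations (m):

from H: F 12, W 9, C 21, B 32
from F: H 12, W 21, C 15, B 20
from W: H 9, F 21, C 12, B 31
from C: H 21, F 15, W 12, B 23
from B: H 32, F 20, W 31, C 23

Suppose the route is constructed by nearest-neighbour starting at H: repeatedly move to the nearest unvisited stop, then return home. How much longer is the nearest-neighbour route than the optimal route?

Excess over optimum: 12 m.

H: W=9, F=12, C=21, B=32 ⇒ W
W: C=12, F=21, B=31 ⇒ C
C: F=15, B=23 ⇒ F
F: B=20 ⇒ B
NN route H → W → C → F → B → H costs 88.
Optimal: H → F → B → C → W → H costs 76 (by enumerating all 12 distinct tours).
Excess = 88 − 76 = 12.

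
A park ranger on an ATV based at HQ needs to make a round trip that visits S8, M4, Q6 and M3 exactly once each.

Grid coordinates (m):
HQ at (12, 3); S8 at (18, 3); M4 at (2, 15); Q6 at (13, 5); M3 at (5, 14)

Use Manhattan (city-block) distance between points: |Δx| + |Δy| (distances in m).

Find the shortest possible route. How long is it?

There are 12 distinct closed tours to check (reversals are equivalent).
HQ→S8→M4→Q6→M3→HQ: 6+28+21+17+18 = 90
HQ→S8→M4→M3→Q6→HQ: 6+28+4+17+3 = 58
HQ→S8→Q6→M4→M3→HQ: 6+7+21+4+18 = 56
HQ→S8→Q6→M3→M4→HQ: 6+7+17+4+22 = 56
HQ→S8→M3→M4→Q6→HQ: 6+24+4+21+3 = 58
HQ→S8→M3→Q6→M4→HQ: 6+24+17+21+22 = 90
HQ→M4→S8→Q6→M3→HQ: 22+28+7+17+18 = 92
HQ→M4→S8→M3→Q6→HQ: 22+28+24+17+3 = 94
HQ→M4→Q6→S8→M3→HQ: 22+21+7+24+18 = 92
HQ→M4→M3→S8→Q6→HQ: 22+4+24+7+3 = 60
HQ→Q6→S8→M4→M3→HQ: 3+7+28+4+18 = 60
HQ→Q6→M4→S8→M3→HQ: 3+21+28+24+18 = 94
The minimum is 56.
One optimal route: HQ → S8 → Q6 → M4 → M3 → HQ (or its reverse).

Minimum total distance: 56 m.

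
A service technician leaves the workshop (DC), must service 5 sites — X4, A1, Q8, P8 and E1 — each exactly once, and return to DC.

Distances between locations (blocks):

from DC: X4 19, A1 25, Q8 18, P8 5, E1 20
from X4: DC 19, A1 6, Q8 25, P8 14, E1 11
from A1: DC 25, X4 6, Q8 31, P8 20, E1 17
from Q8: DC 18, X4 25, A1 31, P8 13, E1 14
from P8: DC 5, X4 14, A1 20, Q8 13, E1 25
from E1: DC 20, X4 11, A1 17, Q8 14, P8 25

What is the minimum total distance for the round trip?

74 blocks — the shortest possible round trip.

DC-X4-A1-Q8-P8-E1-DC: 19+6+31+13+25+20 = 114
DC-X4-A1-Q8-E1-P8-DC: 19+6+31+14+25+5 = 100
DC-X4-A1-P8-Q8-E1-DC: 19+6+20+13+14+20 = 92
DC-X4-A1-P8-E1-Q8-DC: 19+6+20+25+14+18 = 102
DC-X4-A1-E1-Q8-P8-DC: 19+6+17+14+13+5 = 74
DC-X4-A1-E1-P8-Q8-DC: 19+6+17+25+13+18 = 98
DC-X4-Q8-A1-P8-E1-DC: 19+25+31+20+25+20 = 140
DC-X4-Q8-A1-E1-P8-DC: 19+25+31+17+25+5 = 122
DC-X4-Q8-P8-A1-E1-DC: 19+25+13+20+17+20 = 114
DC-X4-Q8-P8-E1-A1-DC: 19+25+13+25+17+25 = 124
DC-X4-Q8-E1-A1-P8-DC: 19+25+14+17+20+5 = 100
DC-X4-Q8-E1-P8-A1-DC: 19+25+14+25+20+25 = 128
DC-X4-P8-A1-Q8-E1-DC: 19+14+20+31+14+20 = 118
DC-X4-P8-A1-E1-Q8-DC: 19+14+20+17+14+18 = 102
… (46 more)
The minimum is 74.
One optimal route: DC → X4 → A1 → E1 → Q8 → P8 → DC (or its reverse).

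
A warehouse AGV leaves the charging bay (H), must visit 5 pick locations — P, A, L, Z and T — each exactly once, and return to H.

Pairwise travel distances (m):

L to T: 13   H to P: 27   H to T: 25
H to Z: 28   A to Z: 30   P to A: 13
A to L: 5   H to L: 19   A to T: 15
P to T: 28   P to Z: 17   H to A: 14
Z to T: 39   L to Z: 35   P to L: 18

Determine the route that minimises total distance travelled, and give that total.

101 m — the shortest possible round trip.

H - P - A - L - Z - T - H: 27+13+5+35+39+25 = 144
H - P - A - L - T - Z - H: 27+13+5+13+39+28 = 125
H - P - A - Z - L - T - H: 27+13+30+35+13+25 = 143
H - P - A - Z - T - L - H: 27+13+30+39+13+19 = 141
H - P - A - T - L - Z - H: 27+13+15+13+35+28 = 131
H - P - A - T - Z - L - H: 27+13+15+39+35+19 = 148
H - P - L - A - Z - T - H: 27+18+5+30+39+25 = 144
H - P - L - A - T - Z - H: 27+18+5+15+39+28 = 132
H - P - L - Z - A - T - H: 27+18+35+30+15+25 = 150
H - P - L - Z - T - A - H: 27+18+35+39+15+14 = 148
H - P - L - T - A - Z - H: 27+18+13+15+30+28 = 131
H - P - L - T - Z - A - H: 27+18+13+39+30+14 = 141
H - P - Z - A - L - T - H: 27+17+30+5+13+25 = 117
H - P - Z - A - T - L - H: 27+17+30+15+13+19 = 121
… (46 more)
H - Z - P - A - L - T - H: 28+17+13+5+13+25 = 101  ← best
The minimum is 101.
One optimal route: H → Z → P → A → L → T → H (or its reverse).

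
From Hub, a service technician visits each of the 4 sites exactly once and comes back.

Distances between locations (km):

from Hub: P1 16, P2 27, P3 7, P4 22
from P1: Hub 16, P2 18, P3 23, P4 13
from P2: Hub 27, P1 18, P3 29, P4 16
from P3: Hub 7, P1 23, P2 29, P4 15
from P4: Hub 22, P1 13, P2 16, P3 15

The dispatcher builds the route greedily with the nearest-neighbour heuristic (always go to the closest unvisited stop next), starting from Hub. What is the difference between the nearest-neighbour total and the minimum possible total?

8 km longer than the optimal tour.

Hub: P3=7, P1=16, P4=22, P2=27 ⇒ P3
P3: P4=15, P1=23, P2=29 ⇒ P4
P4: P1=13, P2=16 ⇒ P1
P1: P2=18 ⇒ P2
NN route Hub → P3 → P4 → P1 → P2 → Hub costs 80.
Optimal: Hub → P1 → P2 → P4 → P3 → Hub costs 72 (by enumerating all 12 distinct tours).
Excess = 80 − 72 = 8.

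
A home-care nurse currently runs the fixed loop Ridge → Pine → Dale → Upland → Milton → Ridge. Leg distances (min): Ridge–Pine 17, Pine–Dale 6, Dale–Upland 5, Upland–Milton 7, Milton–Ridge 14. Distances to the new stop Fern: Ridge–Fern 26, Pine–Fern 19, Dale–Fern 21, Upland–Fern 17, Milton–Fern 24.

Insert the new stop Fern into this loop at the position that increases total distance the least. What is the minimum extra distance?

Minimum extra distance: 28 min, inserting Fern between Ridge and Pine.

Insertion cost between consecutive stops i–j is d(i,Fern) + d(Fern,j) − d(i,j):
  between Ridge and Pine: 26 + 19 − 17 = 28
  between Pine and Dale: 19 + 21 − 6 = 34
  between Dale and Upland: 21 + 17 − 5 = 33
  between Upland and Milton: 17 + 24 − 7 = 34
  between Milton and Ridge: 24 + 26 − 14 = 36
Cheapest insertion is between Ridge and Pine, adding 28.
New total = 49 + 28 = 77.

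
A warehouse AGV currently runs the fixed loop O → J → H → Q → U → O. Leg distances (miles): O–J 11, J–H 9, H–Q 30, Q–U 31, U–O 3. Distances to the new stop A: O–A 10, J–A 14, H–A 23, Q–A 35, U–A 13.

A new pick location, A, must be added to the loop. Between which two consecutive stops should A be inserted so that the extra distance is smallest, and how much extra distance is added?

Adding 13 miles by placing A on the O–J leg.

Insertion cost between consecutive stops i–j is d(i,A) + d(A,j) − d(i,j):
  between O and J: 10 + 14 − 11 = 13
  between J and H: 14 + 23 − 9 = 28
  between H and Q: 23 + 35 − 30 = 28
  between Q and U: 35 + 13 − 31 = 17
  between U and O: 13 + 10 − 3 = 20
Cheapest insertion is between O and J, adding 13.
New total = 84 + 13 = 97.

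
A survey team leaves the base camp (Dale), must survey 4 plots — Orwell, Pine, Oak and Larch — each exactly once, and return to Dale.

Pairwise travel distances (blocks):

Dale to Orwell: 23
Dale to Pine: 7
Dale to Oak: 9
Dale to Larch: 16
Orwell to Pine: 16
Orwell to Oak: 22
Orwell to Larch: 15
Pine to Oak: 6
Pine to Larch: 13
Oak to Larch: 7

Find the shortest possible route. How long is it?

54 blocks — the shortest possible round trip.

With 4 stops there are 4!/2 = 12 distinct round trips (a route and its reverse cost the same).
Dale→Orwell→Pine→Oak→Larch→Dale: 23+16+6+7+16 = 68
Dale→Orwell→Pine→Larch→Oak→Dale: 23+16+13+7+9 = 68
Dale→Orwell→Oak→Pine→Larch→Dale: 23+22+6+13+16 = 80
Dale→Orwell→Oak→Larch→Pine→Dale: 23+22+7+13+7 = 72
Dale→Orwell→Larch→Pine→Oak→Dale: 23+15+13+6+9 = 66
Dale→Orwell→Larch→Oak→Pine→Dale: 23+15+7+6+7 = 58
Dale→Pine→Orwell→Oak→Larch→Dale: 7+16+22+7+16 = 68
Dale→Pine→Orwell→Larch→Oak→Dale: 7+16+15+7+9 = 54
Dale→Pine→Oak→Orwell→Larch→Dale: 7+6+22+15+16 = 66
Dale→Pine→Larch→Orwell→Oak→Dale: 7+13+15+22+9 = 66
Dale→Oak→Orwell→Pine→Larch→Dale: 9+22+16+13+16 = 76
Dale→Oak→Pine→Orwell→Larch→Dale: 9+6+16+15+16 = 62
The minimum is 54.
One optimal route: Dale → Pine → Orwell → Larch → Oak → Dale (or its reverse).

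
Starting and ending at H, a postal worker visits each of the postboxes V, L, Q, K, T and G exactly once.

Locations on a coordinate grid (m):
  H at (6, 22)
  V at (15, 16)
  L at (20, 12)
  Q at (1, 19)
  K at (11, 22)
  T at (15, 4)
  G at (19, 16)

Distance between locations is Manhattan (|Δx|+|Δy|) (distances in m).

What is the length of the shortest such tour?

There are 360 distinct closed tours to check (reversals are equivalent).
H-V-L-Q-K-T-G-H: 15+9+26+13+22+16+19 = 120
H-V-L-Q-K-G-T-H: 15+9+26+13+14+16+27 = 120
H-V-L-Q-T-K-G-H: 15+9+26+29+22+14+19 = 134
H-V-L-Q-T-G-K-H: 15+9+26+29+16+14+5 = 114
H-V-L-Q-G-K-T-H: 15+9+26+21+14+22+27 = 134
H-V-L-Q-G-T-K-H: 15+9+26+21+16+22+5 = 114
H-V-L-K-Q-T-G-H: 15+9+19+13+29+16+19 = 120
H-V-L-K-Q-G-T-H: 15+9+19+13+21+16+27 = 120
… (352 more)
H-Q-V-T-L-G-K-H: 8+17+12+13+5+14+5 = 74  ← best
The minimum is 74.
One optimal route: H → Q → V → T → L → G → K → H (or its reverse).

74 m — the shortest possible round trip.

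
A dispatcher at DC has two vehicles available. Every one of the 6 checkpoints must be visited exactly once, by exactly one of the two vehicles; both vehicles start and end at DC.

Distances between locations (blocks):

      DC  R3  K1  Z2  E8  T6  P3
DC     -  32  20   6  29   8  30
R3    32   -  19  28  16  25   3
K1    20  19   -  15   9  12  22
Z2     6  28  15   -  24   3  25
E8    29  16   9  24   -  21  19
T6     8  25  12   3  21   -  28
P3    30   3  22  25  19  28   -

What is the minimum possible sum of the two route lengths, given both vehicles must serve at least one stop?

Check every non-empty split of the stops between the two vehicles; for each half take its own optimal tour:
  {R3} + {K1, Z2, E8, T6, P3}: 64 + 79 = 143
  {K1} + {R3, Z2, E8, T6, P3}: 40 + 79 = 119
  {R3, K1} + {Z2, E8, T6, P3}: 71 + 79 = 150
  {Z2} + {R3, K1, E8, T6, P3}: 12 + 78 = 90
  {R3, Z2} + {K1, E8, T6, P3}: 66 + 78 = 144
  {K1, Z2} + {R3, E8, T6, P3}: 41 + 78 = 119
  … (31 splits in total)
Best: vehicle 1 DC → Z2 → DC = 12; vehicle 2 DC → T6 → K1 → E8 → R3 → P3 → DC = 78; combined 90.

90 blocks — the smallest possible combined total.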